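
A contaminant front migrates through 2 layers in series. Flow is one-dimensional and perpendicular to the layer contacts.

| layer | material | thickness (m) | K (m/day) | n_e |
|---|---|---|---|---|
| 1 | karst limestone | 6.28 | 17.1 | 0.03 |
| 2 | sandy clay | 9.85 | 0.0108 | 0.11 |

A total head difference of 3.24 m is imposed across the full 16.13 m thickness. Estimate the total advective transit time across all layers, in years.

0.981

With flow normal to the layers, continuity requires the same specific discharge q through every layer.
Σ(b_i/K_i) = 6.28/17.1 + 9.85/0.0108 = 912.4 d.
q = Δh / Σ(b_i/K_i) = 3.24 / 912.4 = 0.003551 m/day.
In each layer the seepage velocity is v_i = q/n_i, so the layer transit time is t_i = b_i·n_i / q:
  layer 1 (karst limestone): t_1 = 6.28 × 0.03 / 0.003551 = 53.05 d
  layer 2 (sandy clay): t_2 = 9.85 × 0.11 / 0.003551 = 305.1 d
Total t = Σ t_i = 358.2 days = 0.9806 years.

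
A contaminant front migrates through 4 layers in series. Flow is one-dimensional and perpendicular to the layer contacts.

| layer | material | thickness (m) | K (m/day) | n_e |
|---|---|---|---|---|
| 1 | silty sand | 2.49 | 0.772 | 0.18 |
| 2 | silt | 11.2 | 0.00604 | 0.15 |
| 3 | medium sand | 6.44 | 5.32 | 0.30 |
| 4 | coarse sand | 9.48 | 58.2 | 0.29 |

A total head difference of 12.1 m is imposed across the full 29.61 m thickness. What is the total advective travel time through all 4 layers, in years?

2.86

With flow normal to the layers, continuity requires the same specific discharge q through every layer.
Σ(b_i/K_i) = 2.49/0.772 + 11.2/0.00604 + 6.44/5.32 + 9.48/58.2 = 1859 d.
q = Δh / Σ(b_i/K_i) = 12.1 / 1859 = 0.006509 m/day.
In each layer the seepage velocity is v_i = q/n_i, so the layer transit time is t_i = b_i·n_i / q:
  layer 1 (silty sand): t_1 = 2.49 × 0.18 / 0.006509 = 68.86 d
  layer 2 (silt): t_2 = 11.2 × 0.15 / 0.006509 = 258.1 d
  layer 3 (medium sand): t_3 = 6.44 × 0.30 / 0.006509 = 296.8 d
  layer 4 (coarse sand): t_4 = 9.48 × 0.29 / 0.006509 = 422.4 d
Total t = Σ t_i = 1046 days = 2.864 years.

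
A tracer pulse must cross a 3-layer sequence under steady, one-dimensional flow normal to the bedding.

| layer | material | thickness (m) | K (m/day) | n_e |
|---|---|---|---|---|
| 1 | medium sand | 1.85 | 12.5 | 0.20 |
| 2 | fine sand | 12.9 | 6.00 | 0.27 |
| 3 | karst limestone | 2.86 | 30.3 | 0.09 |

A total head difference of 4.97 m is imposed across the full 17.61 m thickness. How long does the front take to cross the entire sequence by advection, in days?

1.98

With flow normal to the layers, continuity requires the same specific discharge q through every layer.
Σ(b_i/K_i) = 1.85/12.5 + 12.9/6.00 + 2.86/30.3 = 2.392 d.
q = Δh / Σ(b_i/K_i) = 4.97 / 2.392 = 2.077 m/day.
In each layer the seepage velocity is v_i = q/n_i, so the layer transit time is t_i = b_i·n_i / q:
  layer 1 (medium sand): t_1 = 1.85 × 0.20 / 2.077 = 0.1781 d
  layer 2 (fine sand): t_2 = 12.9 × 0.27 / 2.077 = 1.677 d
  layer 3 (karst limestone): t_3 = 2.86 × 0.09 / 2.077 = 0.1239 d
Total t = Σ t_i = 1.979 days.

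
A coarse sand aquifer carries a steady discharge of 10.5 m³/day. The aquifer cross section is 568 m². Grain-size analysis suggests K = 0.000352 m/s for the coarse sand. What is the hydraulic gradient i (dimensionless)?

Convert K: 0.000352 m/s × 86400 = 30.41 m/day.
From Q = K·A·i, i = Q / (K·A) = 10.5 / (30.41 × 568.0) = 0.0006078.

0.000608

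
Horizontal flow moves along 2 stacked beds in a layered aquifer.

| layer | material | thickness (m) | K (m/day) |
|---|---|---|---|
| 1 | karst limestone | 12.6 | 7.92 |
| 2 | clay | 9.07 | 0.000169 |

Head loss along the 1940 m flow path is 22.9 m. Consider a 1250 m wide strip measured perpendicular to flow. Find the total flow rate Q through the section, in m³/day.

1470

Flow is parallel to layering, so each bed carries its own Darcy discharge and the transmissivities add.
Σ(K_i·b_i) = 7.92×12.6 + 0.000169×9.07 = 99.79 m²/day.
Hydraulic gradient i = Δh / L = 22.9 / 1940 = 0.01180.
Q = Σ(K_i·b_i) · W · i = 99.79 × 1250 × 0.01180 = 1472 m³/day.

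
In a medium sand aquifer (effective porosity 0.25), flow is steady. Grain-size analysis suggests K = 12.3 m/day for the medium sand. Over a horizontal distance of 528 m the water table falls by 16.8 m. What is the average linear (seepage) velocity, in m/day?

1.57

Hydraulic gradient i = Δh / L = 16.8 / 528 = 0.03182.
Darcy flux q = K · i = 12.30 × 0.03182 = 0.3914 m/day.
Seepage velocity v = q / n_e = 0.3914 / 0.25 = 1.565 m/day.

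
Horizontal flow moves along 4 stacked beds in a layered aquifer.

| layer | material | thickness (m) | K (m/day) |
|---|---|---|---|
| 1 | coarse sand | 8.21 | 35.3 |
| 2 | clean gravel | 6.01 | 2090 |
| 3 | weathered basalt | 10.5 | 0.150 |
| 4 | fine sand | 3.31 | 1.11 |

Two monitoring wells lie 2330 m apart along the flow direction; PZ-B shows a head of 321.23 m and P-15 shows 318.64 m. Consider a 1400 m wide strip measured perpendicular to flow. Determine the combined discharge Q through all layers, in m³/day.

20000

Flow is parallel to layering, so each bed carries its own Darcy discharge and the transmissivities add.
Σ(K_i·b_i) = 35.3×8.21 + 2090×6.01 + 0.150×10.5 + 1.11×3.31 = 12856 m²/day.
Hydraulic gradient i = (321.23 − 318.64) / 2330 = 2.59 / 2330 = 0.001112.
Q = Σ(K_i·b_i) · W · i = 12856 × 1400 × 0.001112 = 20007 m³/day.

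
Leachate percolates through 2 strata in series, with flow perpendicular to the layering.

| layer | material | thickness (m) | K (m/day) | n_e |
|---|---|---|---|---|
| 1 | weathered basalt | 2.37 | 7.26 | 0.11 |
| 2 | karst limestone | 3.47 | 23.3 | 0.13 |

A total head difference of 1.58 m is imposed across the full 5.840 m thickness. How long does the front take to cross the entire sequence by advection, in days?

0.214

With flow normal to the layers, continuity requires the same specific discharge q through every layer.
Σ(b_i/K_i) = 2.37/7.26 + 3.47/23.3 = 0.4754 d.
q = Δh / Σ(b_i/K_i) = 1.58 / 0.4754 = 3.324 m/day.
In each layer the seepage velocity is v_i = q/n_i, so the layer transit time is t_i = b_i·n_i / q:
  layer 1 (weathered basalt): t_1 = 2.37 × 0.11 / 3.324 = 0.07844 d
  layer 2 (karst limestone): t_2 = 3.47 × 0.13 / 3.324 = 0.1357 d
Total t = Σ t_i = 0.2142 days.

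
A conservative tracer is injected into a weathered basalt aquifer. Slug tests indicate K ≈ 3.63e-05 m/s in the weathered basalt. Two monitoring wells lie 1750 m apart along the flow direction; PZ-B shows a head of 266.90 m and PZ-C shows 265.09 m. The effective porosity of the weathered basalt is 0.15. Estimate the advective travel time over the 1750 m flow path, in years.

222

Convert K: 3.63e-05 m/s × 86400 = 3.136 m/day.
Hydraulic gradient i = (266.90 − 265.09) / 1750 = 1.81 / 1750 = 0.001034.
Darcy flux q = K · i = 3.136 × 0.001034 = 0.003244 m/day.
Seepage velocity v = q / n_e = 0.003244 / 0.15 = 0.02163 m/day.
Travel time t = L / v = 1750 / 0.02163 = 80922 days = 221.6 years.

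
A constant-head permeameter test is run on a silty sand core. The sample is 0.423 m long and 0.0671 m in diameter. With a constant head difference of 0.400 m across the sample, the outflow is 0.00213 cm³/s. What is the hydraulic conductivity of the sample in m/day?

Cross-sectional area A = π·(d/2)² = π × (0.0671/2)² = 0.003536 m².
Convert discharge: 0.00213 cm³/s = 2.130e-09 m³/s.
Darcy's law rearranged: K = Q·L / (A·Δh) = 2.130e-09 × 0.423 / (0.003536 × 0.400) = 6.370e-07 m/s = 0.05503 m/day.

0.0550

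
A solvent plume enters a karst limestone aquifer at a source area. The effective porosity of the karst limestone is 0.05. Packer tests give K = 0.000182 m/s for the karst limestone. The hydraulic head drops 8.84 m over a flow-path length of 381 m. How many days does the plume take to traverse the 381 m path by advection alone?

Convert K: 0.000182 m/s × 86400 = 15.72 m/day.
Hydraulic gradient i = Δh / L = 8.84 / 381 = 0.02320.
Darcy flux q = K · i = 15.72 × 0.02320 = 0.3648 m/day.
Seepage velocity v = q / n_e = 0.3648 / 0.05 = 7.297 m/day.
Travel time t = L / v = 381 / 7.297 = 52.21 days.

52.2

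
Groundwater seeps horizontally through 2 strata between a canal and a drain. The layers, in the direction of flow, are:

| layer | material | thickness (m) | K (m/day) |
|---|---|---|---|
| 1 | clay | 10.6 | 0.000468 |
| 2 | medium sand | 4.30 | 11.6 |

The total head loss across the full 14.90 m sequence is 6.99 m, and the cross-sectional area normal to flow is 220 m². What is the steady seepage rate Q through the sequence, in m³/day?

Flow is perpendicular to layering, so the layers act in series and the equivalent K is the thickness-weighted harmonic mean.
Total thickness L = 10.6 + 4.30 = 14.90 m.
Σ(b_i/K_i) = 10.6/0.000468 + 4.30/11.6 = 22650 d.
K_eq = L / Σ(b_i/K_i) = 14.90 / 22650 = 0.0006578 m/day.
Q = K_eq · A · (Δh/L) = 0.0006578 × 220 × (6.99/14.90) = 0.06789 m³/day.

0.0679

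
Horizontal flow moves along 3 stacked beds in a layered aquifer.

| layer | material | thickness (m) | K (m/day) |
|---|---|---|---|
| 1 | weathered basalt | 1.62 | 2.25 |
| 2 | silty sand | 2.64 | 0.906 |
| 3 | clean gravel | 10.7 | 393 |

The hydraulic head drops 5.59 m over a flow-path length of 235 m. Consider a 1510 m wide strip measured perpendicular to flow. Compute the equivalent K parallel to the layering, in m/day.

281

Flow is parallel to layering, so each bed carries its own Darcy discharge and the transmissivities add.
Σ(K_i·b_i) = 2.25×1.62 + 0.906×2.64 + 393×10.7 = 4211 m²/day.
Total thickness b = 14.96 m, so K_eq = Σ(K_i·b_i)/b = 281.5 m/day.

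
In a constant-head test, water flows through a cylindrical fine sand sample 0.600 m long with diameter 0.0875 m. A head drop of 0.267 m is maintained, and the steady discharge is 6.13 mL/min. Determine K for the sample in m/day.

Cross-sectional area A = π·(d/2)² = π × (0.0875/2)² = 0.006013 m².
Convert discharge: 6.13 mL/min = 1.022e-07 m³/s.
Darcy's law rearranged: K = Q·L / (A·Δh) = 1.022e-07 × 0.600 / (0.006013 × 0.267) = 3.818e-05 m/s = 3.299 m/day.

3.30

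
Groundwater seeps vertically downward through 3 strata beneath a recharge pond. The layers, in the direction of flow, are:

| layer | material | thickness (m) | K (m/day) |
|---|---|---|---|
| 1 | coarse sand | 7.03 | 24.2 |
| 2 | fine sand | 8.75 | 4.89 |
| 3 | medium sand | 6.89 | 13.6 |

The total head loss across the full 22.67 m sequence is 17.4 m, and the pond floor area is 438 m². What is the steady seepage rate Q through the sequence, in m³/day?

2950

Flow is perpendicular to layering, so the layers act in series and the equivalent K is the thickness-weighted harmonic mean.
Total thickness L = 7.03 + 8.75 + 6.89 = 22.67 m.
Σ(b_i/K_i) = 7.03/24.2 + 8.75/4.89 + 6.89/13.6 = 2.586 d.
K_eq = L / Σ(b_i/K_i) = 22.67 / 2.586 = 8.765 m/day.
Q = K_eq · A · (Δh/L) = 8.765 × 438 × (17.4/22.67) = 2947 m³/day.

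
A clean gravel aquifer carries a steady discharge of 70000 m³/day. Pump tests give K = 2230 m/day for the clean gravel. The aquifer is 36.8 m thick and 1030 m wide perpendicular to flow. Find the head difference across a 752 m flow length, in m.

0.623

Cross-sectional area A = 1030 × 36.8 = 37904 m².
From Q = K·A·i, i = Q / (K·A) = 70000 / (2230 × 37904) = 0.0008281.
Head loss Δh = i · L = 0.0008281 × 752 = 0.6228 m.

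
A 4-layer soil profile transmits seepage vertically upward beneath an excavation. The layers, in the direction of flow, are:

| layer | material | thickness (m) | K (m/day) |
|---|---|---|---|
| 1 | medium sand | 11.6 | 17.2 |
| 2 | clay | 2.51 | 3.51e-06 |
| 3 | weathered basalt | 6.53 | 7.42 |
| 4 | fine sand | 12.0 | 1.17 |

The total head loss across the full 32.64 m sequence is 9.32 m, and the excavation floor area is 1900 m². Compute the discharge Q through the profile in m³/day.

0.0248

Flow is perpendicular to layering, so the layers act in series and the equivalent K is the thickness-weighted harmonic mean.
Total thickness L = 11.6 + 2.51 + 6.53 + 12.0 = 32.64 m.
Σ(b_i/K_i) = 11.6/17.2 + 2.51/3.51e-06 + 6.53/7.42 + 12.0/1.17 = 7.151e+05 d.
K_eq = L / Σ(b_i/K_i) = 32.64 / 7.151e+05 = 4.564e-05 m/day.
Q = K_eq · A · (Δh/L) = 4.564e-05 × 1900 × (9.32/32.64) = 0.02476 m³/day.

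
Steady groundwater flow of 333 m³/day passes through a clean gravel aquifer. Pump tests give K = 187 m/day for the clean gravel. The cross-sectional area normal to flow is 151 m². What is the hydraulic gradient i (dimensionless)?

0.0118

From Q = K·A·i, i = Q / (K·A) = 333 / (187.0 × 151.0) = 0.01179.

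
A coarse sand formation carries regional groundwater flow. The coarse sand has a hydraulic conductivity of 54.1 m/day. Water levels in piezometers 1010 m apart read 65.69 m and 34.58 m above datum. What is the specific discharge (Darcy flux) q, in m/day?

1.67

Hydraulic gradient i = (65.69 − 34.58) / 1010 = 31.11 / 1010 = 0.03080.
Specific discharge q = K · i = 54.10 × 0.03080 = 1.666 m/day.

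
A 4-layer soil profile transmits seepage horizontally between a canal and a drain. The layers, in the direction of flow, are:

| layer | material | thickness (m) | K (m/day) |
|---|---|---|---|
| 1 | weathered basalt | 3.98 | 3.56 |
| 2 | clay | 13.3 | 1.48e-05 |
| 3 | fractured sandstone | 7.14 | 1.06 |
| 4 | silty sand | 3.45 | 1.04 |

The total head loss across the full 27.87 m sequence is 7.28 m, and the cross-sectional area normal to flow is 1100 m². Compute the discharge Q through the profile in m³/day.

Flow is perpendicular to layering, so the layers act in series and the equivalent K is the thickness-weighted harmonic mean.
Total thickness L = 3.98 + 13.3 + 7.14 + 3.45 = 27.87 m.
Σ(b_i/K_i) = 3.98/3.56 + 13.3/1.48e-05 + 7.14/1.06 + 3.45/1.04 = 8.987e+05 d.
K_eq = L / Σ(b_i/K_i) = 27.87 / 8.987e+05 = 3.101e-05 m/day.
Q = K_eq · A · (Δh/L) = 3.101e-05 × 1100 × (7.28/27.87) = 0.008911 m³/day.

0.00891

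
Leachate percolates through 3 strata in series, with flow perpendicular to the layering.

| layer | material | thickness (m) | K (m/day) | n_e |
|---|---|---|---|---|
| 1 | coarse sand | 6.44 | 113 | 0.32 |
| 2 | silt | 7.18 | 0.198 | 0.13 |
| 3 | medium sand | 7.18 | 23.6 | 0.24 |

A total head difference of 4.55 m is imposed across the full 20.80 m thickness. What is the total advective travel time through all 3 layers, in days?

38.0

With flow normal to the layers, continuity requires the same specific discharge q through every layer.
Σ(b_i/K_i) = 6.44/113 + 7.18/0.198 + 7.18/23.6 = 36.62 d.
q = Δh / Σ(b_i/K_i) = 4.55 / 36.62 = 0.1242 m/day.
In each layer the seepage velocity is v_i = q/n_i, so the layer transit time is t_i = b_i·n_i / q:
  layer 1 (coarse sand): t_1 = 6.44 × 0.32 / 0.1242 = 16.59 d
  layer 2 (silt): t_2 = 7.18 × 0.13 / 0.1242 = 7.513 d
  layer 3 (medium sand): t_3 = 7.18 × 0.24 / 0.1242 = 13.87 d
Total t = Σ t_i = 37.97 days.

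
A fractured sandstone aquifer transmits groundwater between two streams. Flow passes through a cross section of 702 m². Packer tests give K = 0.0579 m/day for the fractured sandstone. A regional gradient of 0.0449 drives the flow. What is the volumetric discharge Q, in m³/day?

1.82

Hydraulic gradient i = 0.0449.
Darcy's law: Q = K · A · i = 0.05790 × 702.0 × 0.04490 = 1.825 m³/day.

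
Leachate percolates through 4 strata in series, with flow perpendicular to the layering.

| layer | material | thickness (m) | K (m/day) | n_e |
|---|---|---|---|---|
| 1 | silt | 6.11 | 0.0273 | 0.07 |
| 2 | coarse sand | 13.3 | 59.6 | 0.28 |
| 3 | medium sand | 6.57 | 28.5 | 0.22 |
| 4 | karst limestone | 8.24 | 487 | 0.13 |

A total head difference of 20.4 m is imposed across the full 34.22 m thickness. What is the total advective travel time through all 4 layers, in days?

73.3

With flow normal to the layers, continuity requires the same specific discharge q through every layer.
Σ(b_i/K_i) = 6.11/0.0273 + 13.3/59.6 + 6.57/28.5 + 8.24/487 = 224.3 d.
q = Δh / Σ(b_i/K_i) = 20.4 / 224.3 = 0.09096 m/day.
In each layer the seepage velocity is v_i = q/n_i, so the layer transit time is t_i = b_i·n_i / q:
  layer 1 (silt): t_1 = 6.11 × 0.07 / 0.09096 = 4.702 d
  layer 2 (coarse sand): t_2 = 13.3 × 0.28 / 0.09096 = 40.94 d
  layer 3 (medium sand): t_3 = 6.57 × 0.22 / 0.09096 = 15.89 d
  layer 4 (karst limestone): t_4 = 8.24 × 0.13 / 0.09096 = 11.78 d
Total t = Σ t_i = 73.31 days.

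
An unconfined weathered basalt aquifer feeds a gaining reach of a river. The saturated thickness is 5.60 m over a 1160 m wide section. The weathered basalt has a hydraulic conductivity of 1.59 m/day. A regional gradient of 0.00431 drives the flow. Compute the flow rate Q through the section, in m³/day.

44.5

Cross-sectional area A = 1160 × 5.60 = 6496 m².
Hydraulic gradient i = 0.00431.
Darcy's law: Q = K · A · i = 1.590 × 6496 × 0.004310 = 44.52 m³/day.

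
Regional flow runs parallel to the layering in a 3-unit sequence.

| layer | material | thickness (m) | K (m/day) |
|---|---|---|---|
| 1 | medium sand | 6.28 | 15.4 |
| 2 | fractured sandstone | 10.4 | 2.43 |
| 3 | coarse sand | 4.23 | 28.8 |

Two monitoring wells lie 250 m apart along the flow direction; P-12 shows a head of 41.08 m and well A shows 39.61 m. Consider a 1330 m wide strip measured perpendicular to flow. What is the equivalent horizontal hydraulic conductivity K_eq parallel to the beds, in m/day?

11.7

Flow is parallel to layering, so each bed carries its own Darcy discharge and the transmissivities add.
Σ(K_i·b_i) = 15.4×6.28 + 2.43×10.4 + 28.8×4.23 = 243.8 m²/day.
Total thickness b = 20.91 m, so K_eq = Σ(K_i·b_i)/b = 11.66 m/day.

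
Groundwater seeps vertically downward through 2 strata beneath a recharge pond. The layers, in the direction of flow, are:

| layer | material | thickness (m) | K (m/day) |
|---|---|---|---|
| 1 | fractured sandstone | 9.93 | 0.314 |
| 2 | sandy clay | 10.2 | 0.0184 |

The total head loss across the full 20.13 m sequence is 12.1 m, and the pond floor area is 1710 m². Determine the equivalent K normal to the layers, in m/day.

0.0344

Flow is perpendicular to layering, so the layers act in series and the equivalent K is the thickness-weighted harmonic mean.
Total thickness L = 9.93 + 10.2 = 20.13 m.
Σ(b_i/K_i) = 9.93/0.314 + 10.2/0.0184 = 586.0 d.
K_eq = L / Σ(b_i/K_i) = 20.13 / 586.0 = 0.03435 m/day.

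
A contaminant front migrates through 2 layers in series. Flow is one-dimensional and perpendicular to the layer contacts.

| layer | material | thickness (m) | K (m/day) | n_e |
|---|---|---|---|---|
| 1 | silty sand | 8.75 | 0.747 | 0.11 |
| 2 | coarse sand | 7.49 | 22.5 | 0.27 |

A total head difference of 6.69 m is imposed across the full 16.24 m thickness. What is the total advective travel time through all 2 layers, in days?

5.37

With flow normal to the layers, continuity requires the same specific discharge q through every layer.
Σ(b_i/K_i) = 8.75/0.747 + 7.49/22.5 = 12.05 d.
q = Δh / Σ(b_i/K_i) = 6.69 / 12.05 = 0.5554 m/day.
In each layer the seepage velocity is v_i = q/n_i, so the layer transit time is t_i = b_i·n_i / q:
  layer 1 (silty sand): t_1 = 8.75 × 0.11 / 0.5554 = 1.733 d
  layer 2 (coarse sand): t_2 = 7.49 × 0.27 / 0.5554 = 3.641 d
Total t = Σ t_i = 5.375 days.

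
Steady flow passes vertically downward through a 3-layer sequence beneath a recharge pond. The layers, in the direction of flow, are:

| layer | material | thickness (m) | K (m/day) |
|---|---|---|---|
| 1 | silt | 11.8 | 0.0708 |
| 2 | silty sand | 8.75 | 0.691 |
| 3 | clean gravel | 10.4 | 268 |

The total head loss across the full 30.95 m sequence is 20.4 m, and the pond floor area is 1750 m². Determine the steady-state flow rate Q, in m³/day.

199

Flow is perpendicular to layering, so the layers act in series and the equivalent K is the thickness-weighted harmonic mean.
Total thickness L = 11.8 + 8.75 + 10.4 = 30.95 m.
Σ(b_i/K_i) = 11.8/0.0708 + 8.75/0.691 + 10.4/268 = 179.4 d.
K_eq = L / Σ(b_i/K_i) = 30.95 / 179.4 = 0.1726 m/day.
Q = K_eq · A · (Δh/L) = 0.1726 × 1750 × (20.4/30.95) = 199.0 m³/day.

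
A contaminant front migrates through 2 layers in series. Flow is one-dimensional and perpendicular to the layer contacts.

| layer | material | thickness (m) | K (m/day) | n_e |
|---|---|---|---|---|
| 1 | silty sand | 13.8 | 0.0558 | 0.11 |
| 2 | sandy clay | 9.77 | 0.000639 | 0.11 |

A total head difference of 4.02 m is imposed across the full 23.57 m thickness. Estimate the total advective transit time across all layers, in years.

With flow normal to the layers, continuity requires the same specific discharge q through every layer.
Σ(b_i/K_i) = 13.8/0.0558 + 9.77/0.000639 = 15537 d.
q = Δh / Σ(b_i/K_i) = 4.02 / 15537 = 0.0002587 m/day.
In each layer the seepage velocity is v_i = q/n_i, so the layer transit time is t_i = b_i·n_i / q:
  layer 1 (silty sand): t_1 = 13.8 × 0.11 / 0.0002587 = 5867 d
  layer 2 (sandy clay): t_2 = 9.77 × 0.11 / 0.0002587 = 4154 d
Total t = Σ t_i = 10020 days = 27.43 years.

27.4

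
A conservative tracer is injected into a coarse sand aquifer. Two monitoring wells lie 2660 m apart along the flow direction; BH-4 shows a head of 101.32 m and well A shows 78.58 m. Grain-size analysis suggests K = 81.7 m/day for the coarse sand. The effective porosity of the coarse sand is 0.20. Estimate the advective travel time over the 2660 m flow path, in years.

2.09

Hydraulic gradient i = (101.32 − 78.58) / 2660 = 22.74 / 2660 = 0.008549.
Darcy flux q = K · i = 81.70 × 0.008549 = 0.6984 m/day.
Seepage velocity v = q / n_e = 0.6984 / 0.20 = 3.492 m/day.
Travel time t = L / v = 2660 / 3.492 = 761.7 days = 2.085 years.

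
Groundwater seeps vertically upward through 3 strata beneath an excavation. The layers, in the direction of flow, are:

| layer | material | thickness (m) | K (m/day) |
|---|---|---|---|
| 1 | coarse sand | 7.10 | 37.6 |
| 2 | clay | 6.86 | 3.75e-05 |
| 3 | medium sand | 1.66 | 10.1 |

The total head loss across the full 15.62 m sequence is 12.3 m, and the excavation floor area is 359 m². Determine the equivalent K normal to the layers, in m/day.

8.54e-05

Flow is perpendicular to layering, so the layers act in series and the equivalent K is the thickness-weighted harmonic mean.
Total thickness L = 7.10 + 6.86 + 1.66 = 15.62 m.
Σ(b_i/K_i) = 7.10/37.6 + 6.86/3.75e-05 + 1.66/10.1 = 1.829e+05 d.
K_eq = L / Σ(b_i/K_i) = 15.62 / 1.829e+05 = 8.539e-05 m/day.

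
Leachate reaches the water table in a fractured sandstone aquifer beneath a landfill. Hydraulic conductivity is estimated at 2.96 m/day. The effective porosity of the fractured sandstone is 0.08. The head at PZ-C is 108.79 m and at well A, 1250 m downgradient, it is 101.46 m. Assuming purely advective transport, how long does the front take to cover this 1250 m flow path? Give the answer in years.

15.8

Hydraulic gradient i = (108.79 − 101.46) / 1250 = 7.33 / 1250 = 0.005864.
Darcy flux q = K · i = 2.960 × 0.005864 = 0.01736 m/day.
Seepage velocity v = q / n_e = 0.01736 / 0.08 = 0.2170 m/day.
Travel time t = L / v = 1250 / 0.2170 = 5761 days = 15.77 years.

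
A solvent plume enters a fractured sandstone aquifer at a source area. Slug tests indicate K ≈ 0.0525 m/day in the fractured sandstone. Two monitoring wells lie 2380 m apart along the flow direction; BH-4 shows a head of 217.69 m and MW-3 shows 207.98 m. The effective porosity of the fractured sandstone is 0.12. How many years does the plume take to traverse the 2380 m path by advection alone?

3650

Hydraulic gradient i = (217.69 − 207.98) / 2380 = 9.71 / 2380 = 0.004080.
Darcy flux q = K · i = 0.05250 × 0.004080 = 0.0002142 m/day.
Seepage velocity v = q / n_e = 0.0002142 / 0.12 = 0.001785 m/day.
Travel time t = L / v = 2380 / 0.001785 = 1.333e+06 days = 3651 years.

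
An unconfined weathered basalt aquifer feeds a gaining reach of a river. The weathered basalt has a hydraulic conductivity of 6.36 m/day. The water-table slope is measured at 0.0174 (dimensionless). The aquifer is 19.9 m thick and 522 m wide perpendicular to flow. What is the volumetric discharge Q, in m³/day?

1150

Cross-sectional area A = 522 × 19.9 = 10388 m².
Hydraulic gradient i = 0.0174.
Darcy's law: Q = K · A · i = 6.360 × 10388 × 0.01740 = 1150 m³/day.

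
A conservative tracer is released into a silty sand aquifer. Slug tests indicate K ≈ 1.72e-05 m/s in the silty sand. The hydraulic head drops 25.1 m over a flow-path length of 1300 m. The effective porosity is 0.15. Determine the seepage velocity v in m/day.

Convert K: 1.72e-05 m/s × 86400 = 1.486 m/day.
Hydraulic gradient i = Δh / L = 25.1 / 1300 = 0.01931.
Darcy flux q = K · i = 1.486 × 0.01931 = 0.02869 m/day.
Seepage velocity v = q / n_e = 0.02869 / 0.15 = 0.1913 m/day.

0.191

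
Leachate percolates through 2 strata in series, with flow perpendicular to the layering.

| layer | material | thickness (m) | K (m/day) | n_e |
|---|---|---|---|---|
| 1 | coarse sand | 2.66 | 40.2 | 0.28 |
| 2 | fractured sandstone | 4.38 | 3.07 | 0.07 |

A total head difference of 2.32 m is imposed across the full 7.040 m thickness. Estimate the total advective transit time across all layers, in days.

0.677

With flow normal to the layers, continuity requires the same specific discharge q through every layer.
Σ(b_i/K_i) = 2.66/40.2 + 4.38/3.07 = 1.493 d.
q = Δh / Σ(b_i/K_i) = 2.32 / 1.493 = 1.554 m/day.
In each layer the seepage velocity is v_i = q/n_i, so the layer transit time is t_i = b_i·n_i / q:
  layer 1 (coarse sand): t_1 = 2.66 × 0.28 / 1.554 = 0.4793 d
  layer 2 (fractured sandstone): t_2 = 4.38 × 0.07 / 1.554 = 0.1973 d
Total t = Σ t_i = 0.6766 days.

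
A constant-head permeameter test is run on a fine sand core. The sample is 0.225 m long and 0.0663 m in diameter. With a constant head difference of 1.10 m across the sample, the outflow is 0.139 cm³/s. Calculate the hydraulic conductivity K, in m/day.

Cross-sectional area A = π·(d/2)² = π × (0.0663/2)² = 0.003452 m².
Convert discharge: 0.139 cm³/s = 1.390e-07 m³/s.
Darcy's law rearranged: K = Q·L / (A·Δh) = 1.390e-07 × 0.225 / (0.003452 × 1.10) = 8.235e-06 m/s = 0.7115 m/day.

0.712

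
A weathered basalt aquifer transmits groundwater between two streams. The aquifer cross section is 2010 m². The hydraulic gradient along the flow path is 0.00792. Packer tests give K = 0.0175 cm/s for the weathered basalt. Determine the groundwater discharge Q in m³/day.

Convert K: 0.0175 cm/s × 864 = 15.12 m/day.
Hydraulic gradient i = 0.00792.
Darcy's law: Q = K · A · i = 15.12 × 2010 × 0.007920 = 240.7 m³/day.

241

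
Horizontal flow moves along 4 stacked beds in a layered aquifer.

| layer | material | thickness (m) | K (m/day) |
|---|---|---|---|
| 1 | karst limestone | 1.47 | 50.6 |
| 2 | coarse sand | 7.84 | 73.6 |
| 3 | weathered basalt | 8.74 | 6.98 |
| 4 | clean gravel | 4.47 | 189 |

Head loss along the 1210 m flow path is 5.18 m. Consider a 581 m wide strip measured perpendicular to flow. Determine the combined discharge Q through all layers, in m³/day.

Flow is parallel to layering, so each bed carries its own Darcy discharge and the transmissivities add.
Σ(K_i·b_i) = 50.6×1.47 + 73.6×7.84 + 6.98×8.74 + 189×4.47 = 1557 m²/day.
Hydraulic gradient i = Δh / L = 5.18 / 1210 = 0.004281.
Q = Σ(K_i·b_i) · W · i = 1557 × 581 × 0.004281 = 3873 m³/day.

3870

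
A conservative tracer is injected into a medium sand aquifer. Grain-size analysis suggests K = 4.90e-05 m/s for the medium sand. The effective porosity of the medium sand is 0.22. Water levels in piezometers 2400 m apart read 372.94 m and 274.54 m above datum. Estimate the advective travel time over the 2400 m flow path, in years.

8.33

Convert K: 4.90e-05 m/s × 86400 = 4.234 m/day.
Hydraulic gradient i = (372.94 − 274.54) / 2400 = 98.4 / 2400 = 0.04100.
Darcy flux q = K · i = 4.234 × 0.04100 = 0.1736 m/day.
Seepage velocity v = q / n_e = 0.1736 / 0.22 = 0.7890 m/day.
Travel time t = L / v = 2400 / 0.7890 = 3042 days = 8.328 years.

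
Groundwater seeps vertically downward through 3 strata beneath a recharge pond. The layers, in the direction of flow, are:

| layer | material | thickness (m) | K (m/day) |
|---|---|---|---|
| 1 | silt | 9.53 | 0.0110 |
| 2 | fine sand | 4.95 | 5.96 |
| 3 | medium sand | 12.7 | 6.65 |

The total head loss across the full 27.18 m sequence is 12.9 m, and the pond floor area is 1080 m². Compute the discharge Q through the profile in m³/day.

Flow is perpendicular to layering, so the layers act in series and the equivalent K is the thickness-weighted harmonic mean.
Total thickness L = 9.53 + 4.95 + 12.7 = 27.18 m.
Σ(b_i/K_i) = 9.53/0.0110 + 4.95/5.96 + 12.7/6.65 = 869.1 d.
K_eq = L / Σ(b_i/K_i) = 27.18 / 869.1 = 0.03127 m/day.
Q = K_eq · A · (Δh/L) = 0.03127 × 1080 × (12.9/27.18) = 16.03 m³/day.

16.0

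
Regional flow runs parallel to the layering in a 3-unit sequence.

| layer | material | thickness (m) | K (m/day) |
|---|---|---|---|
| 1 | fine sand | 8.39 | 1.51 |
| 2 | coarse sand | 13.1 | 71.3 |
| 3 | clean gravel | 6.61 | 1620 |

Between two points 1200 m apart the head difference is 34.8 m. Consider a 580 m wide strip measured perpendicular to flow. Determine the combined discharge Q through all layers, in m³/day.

Flow is parallel to layering, so each bed carries its own Darcy discharge and the transmissivities add.
Σ(K_i·b_i) = 1.51×8.39 + 71.3×13.1 + 1620×6.61 = 11655 m²/day.
Hydraulic gradient i = Δh / L = 34.8 / 1200 = 0.02900.
Q = Σ(K_i·b_i) · W · i = 11655 × 580 × 0.02900 = 1.960e+05 m³/day.

196000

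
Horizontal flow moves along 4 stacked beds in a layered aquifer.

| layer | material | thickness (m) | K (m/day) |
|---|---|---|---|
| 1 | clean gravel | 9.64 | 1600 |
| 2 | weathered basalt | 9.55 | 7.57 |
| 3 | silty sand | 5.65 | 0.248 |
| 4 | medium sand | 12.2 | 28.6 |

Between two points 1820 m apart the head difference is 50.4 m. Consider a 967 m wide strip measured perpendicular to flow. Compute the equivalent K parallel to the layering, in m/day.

428

Flow is parallel to layering, so each bed carries its own Darcy discharge and the transmissivities add.
Σ(K_i·b_i) = 1600×9.64 + 7.57×9.55 + 0.248×5.65 + 28.6×12.2 = 15847 m²/day.
Total thickness b = 37.04 m, so K_eq = Σ(K_i·b_i)/b = 427.8 m/day.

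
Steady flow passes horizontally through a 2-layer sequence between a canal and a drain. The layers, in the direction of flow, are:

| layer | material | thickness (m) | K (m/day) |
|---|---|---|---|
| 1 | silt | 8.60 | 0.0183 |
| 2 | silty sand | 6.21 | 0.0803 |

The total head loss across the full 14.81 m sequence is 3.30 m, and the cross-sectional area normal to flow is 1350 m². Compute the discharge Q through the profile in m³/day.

8.14

Flow is perpendicular to layering, so the layers act in series and the equivalent K is the thickness-weighted harmonic mean.
Total thickness L = 8.60 + 6.21 = 14.81 m.
Σ(b_i/K_i) = 8.60/0.0183 + 6.21/0.0803 = 547.3 d.
K_eq = L / Σ(b_i/K_i) = 14.81 / 547.3 = 0.02706 m/day.
Q = K_eq · A · (Δh/L) = 0.02706 × 1350 × (3.30/14.81) = 8.140 m³/day.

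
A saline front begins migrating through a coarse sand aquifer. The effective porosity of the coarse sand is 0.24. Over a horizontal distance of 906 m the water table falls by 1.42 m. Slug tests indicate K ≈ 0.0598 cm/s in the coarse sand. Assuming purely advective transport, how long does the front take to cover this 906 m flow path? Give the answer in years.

Convert K: 0.0598 cm/s × 864 = 51.67 m/day.
Hydraulic gradient i = Δh / L = 1.42 / 906 = 0.001567.
Darcy flux q = K · i = 51.67 × 0.001567 = 0.08098 m/day.
Seepage velocity v = q / n_e = 0.08098 / 0.24 = 0.3374 m/day.
Travel time t = L / v = 906 / 0.3374 = 2685 days = 7.351 years.

7.35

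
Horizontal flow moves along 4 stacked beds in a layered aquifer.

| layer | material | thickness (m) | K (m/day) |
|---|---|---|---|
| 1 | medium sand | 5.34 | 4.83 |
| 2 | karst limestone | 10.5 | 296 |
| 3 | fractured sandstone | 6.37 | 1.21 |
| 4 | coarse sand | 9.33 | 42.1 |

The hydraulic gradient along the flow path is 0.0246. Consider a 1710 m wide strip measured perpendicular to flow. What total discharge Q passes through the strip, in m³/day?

Flow is parallel to layering, so each bed carries its own Darcy discharge and the transmissivities add.
Σ(K_i·b_i) = 4.83×5.34 + 296×10.5 + 1.21×6.37 + 42.1×9.33 = 3534 m²/day.
Hydraulic gradient i = 0.0246.
Q = Σ(K_i·b_i) · W · i = 3534 × 1710 × 0.02460 = 1.487e+05 m³/day.

149000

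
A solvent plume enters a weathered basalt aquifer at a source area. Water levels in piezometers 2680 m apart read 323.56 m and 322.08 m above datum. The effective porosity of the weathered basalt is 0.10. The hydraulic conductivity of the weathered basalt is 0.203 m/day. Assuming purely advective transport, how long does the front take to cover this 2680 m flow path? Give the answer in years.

Hydraulic gradient i = (323.56 − 322.08) / 2680 = 1.48 / 2680 = 0.0005522.
Darcy flux q = K · i = 0.2030 × 0.0005522 = 0.0001121 m/day.
Seepage velocity v = q / n_e = 0.0001121 / 0.10 = 0.001121 m/day.
Travel time t = L / v = 2680 / 0.001121 = 2.391e+06 days = 6545 years.

6550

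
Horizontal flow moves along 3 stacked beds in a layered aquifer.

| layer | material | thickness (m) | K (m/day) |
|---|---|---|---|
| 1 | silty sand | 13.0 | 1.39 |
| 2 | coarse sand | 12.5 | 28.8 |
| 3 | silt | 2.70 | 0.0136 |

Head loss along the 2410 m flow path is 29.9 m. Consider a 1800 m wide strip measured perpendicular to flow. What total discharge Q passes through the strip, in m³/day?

8440

Flow is parallel to layering, so each bed carries its own Darcy discharge and the transmissivities add.
Σ(K_i·b_i) = 1.39×13.0 + 28.8×12.5 + 0.0136×2.70 = 378.1 m²/day.
Hydraulic gradient i = Δh / L = 29.9 / 2410 = 0.01241.
Q = Σ(K_i·b_i) · W · i = 378.1 × 1800 × 0.01241 = 8444 m³/day.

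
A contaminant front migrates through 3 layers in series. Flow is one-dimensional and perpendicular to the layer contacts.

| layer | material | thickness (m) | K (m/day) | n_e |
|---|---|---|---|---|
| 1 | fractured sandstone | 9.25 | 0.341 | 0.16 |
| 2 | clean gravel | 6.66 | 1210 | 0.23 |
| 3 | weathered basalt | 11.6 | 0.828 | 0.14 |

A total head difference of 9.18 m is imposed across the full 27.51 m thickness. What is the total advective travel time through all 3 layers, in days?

With flow normal to the layers, continuity requires the same specific discharge q through every layer.
Σ(b_i/K_i) = 9.25/0.341 + 6.66/1210 + 11.6/0.828 = 41.14 d.
q = Δh / Σ(b_i/K_i) = 9.18 / 41.14 = 0.2231 m/day.
In each layer the seepage velocity is v_i = q/n_i, so the layer transit time is t_i = b_i·n_i / q:
  layer 1 (fractured sandstone): t_1 = 9.25 × 0.16 / 0.2231 = 6.633 d
  layer 2 (clean gravel): t_2 = 6.66 × 0.23 / 0.2231 = 6.865 d
  layer 3 (weathered basalt): t_3 = 11.6 × 0.14 / 0.2231 = 7.278 d
Total t = Σ t_i = 20.78 days.

20.8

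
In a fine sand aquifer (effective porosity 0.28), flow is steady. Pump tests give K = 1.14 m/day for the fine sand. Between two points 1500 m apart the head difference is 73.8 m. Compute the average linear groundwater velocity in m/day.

Hydraulic gradient i = Δh / L = 73.8 / 1500 = 0.04920.
Darcy flux q = K · i = 1.140 × 0.04920 = 0.05609 m/day.
Seepage velocity v = q / n_e = 0.05609 / 0.28 = 0.2003 m/day.

0.200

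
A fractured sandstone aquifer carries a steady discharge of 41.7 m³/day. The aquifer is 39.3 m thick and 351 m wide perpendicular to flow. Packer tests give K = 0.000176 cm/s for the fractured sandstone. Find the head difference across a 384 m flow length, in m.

Convert K: 0.000176 cm/s × 864 = 0.1521 m/day.
Cross-sectional area A = 351 × 39.3 = 13794 m².
From Q = K·A·i, i = Q / (K·A) = 41.7 / (0.1521 × 13794) = 0.01988.
Head loss Δh = i · L = 0.01988 × 384 = 7.634 m.

7.63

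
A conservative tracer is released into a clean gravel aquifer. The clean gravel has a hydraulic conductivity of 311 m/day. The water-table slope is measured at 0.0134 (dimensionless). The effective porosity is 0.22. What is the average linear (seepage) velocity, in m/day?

Hydraulic gradient i = 0.0134.
Darcy flux q = K · i = 311.0 × 0.01340 = 4.167 m/day.
Seepage velocity v = q / n_e = 4.167 / 0.22 = 18.94 m/day.

18.9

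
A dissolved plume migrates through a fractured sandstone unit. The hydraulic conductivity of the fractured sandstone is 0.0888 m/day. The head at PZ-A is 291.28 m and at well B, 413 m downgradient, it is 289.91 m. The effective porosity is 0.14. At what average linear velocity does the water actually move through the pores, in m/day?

0.00210

Hydraulic gradient i = (291.28 − 289.91) / 413 = 1.37 / 413 = 0.003317.
Darcy flux q = K · i = 0.08880 × 0.003317 = 0.0002946 m/day.
Seepage velocity v = q / n_e = 0.0002946 / 0.14 = 0.002104 m/day.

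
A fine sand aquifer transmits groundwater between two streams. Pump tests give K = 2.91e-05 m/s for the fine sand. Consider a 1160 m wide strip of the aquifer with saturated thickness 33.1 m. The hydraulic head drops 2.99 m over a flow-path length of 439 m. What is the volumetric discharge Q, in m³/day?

658

Convert K: 2.91e-05 m/s × 86400 = 2.514 m/day.
Cross-sectional area A = 1160 × 33.1 = 38396 m².
Hydraulic gradient i = Δh / L = 2.99 / 439 = 0.006811.
Darcy's law: Q = K · A · i = 2.514 × 38396 × 0.006811 = 657.5 m³/day.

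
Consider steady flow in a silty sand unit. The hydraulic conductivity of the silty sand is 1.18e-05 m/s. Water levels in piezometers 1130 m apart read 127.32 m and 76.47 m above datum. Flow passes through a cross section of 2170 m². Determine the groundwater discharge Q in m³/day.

Convert K: 1.18e-05 m/s × 86400 = 1.020 m/day.
Hydraulic gradient i = (127.32 − 76.47) / 1130 = 50.85 / 1130 = 0.04500.
Darcy's law: Q = K · A · i = 1.020 × 2170 × 0.04500 = 99.56 m³/day.

99.6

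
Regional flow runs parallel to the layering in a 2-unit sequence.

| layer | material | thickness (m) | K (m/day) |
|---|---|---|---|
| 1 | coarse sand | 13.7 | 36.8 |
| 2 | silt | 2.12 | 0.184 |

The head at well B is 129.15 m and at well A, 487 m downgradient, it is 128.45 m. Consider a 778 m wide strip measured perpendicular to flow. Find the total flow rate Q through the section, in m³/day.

Flow is parallel to layering, so each bed carries its own Darcy discharge and the transmissivities add.
Σ(K_i·b_i) = 36.8×13.7 + 0.184×2.12 = 504.6 m²/day.
Hydraulic gradient i = (129.15 − 128.45) / 487 = 0.7 / 487 = 0.001437.
Q = Σ(K_i·b_i) · W · i = 504.6 × 778 × 0.001437 = 564.2 m³/day.

564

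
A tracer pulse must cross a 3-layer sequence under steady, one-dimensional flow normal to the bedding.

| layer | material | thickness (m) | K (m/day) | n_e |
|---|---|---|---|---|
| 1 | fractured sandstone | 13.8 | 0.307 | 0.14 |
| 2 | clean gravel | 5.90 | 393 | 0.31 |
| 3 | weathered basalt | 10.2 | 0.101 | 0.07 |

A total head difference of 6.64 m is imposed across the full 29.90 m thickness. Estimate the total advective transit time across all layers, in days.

With flow normal to the layers, continuity requires the same specific discharge q through every layer.
Σ(b_i/K_i) = 13.8/0.307 + 5.90/393 + 10.2/0.101 = 146.0 d.
q = Δh / Σ(b_i/K_i) = 6.64 / 146.0 = 0.04549 m/day.
In each layer the seepage velocity is v_i = q/n_i, so the layer transit time is t_i = b_i·n_i / q:
  layer 1 (fractured sandstone): t_1 = 13.8 × 0.14 / 0.04549 = 42.47 d
  layer 2 (clean gravel): t_2 = 5.90 × 0.31 / 0.04549 = 40.20 d
  layer 3 (weathered basalt): t_3 = 10.2 × 0.07 / 0.04549 = 15.69 d
Total t = Σ t_i = 98.37 days.

98.4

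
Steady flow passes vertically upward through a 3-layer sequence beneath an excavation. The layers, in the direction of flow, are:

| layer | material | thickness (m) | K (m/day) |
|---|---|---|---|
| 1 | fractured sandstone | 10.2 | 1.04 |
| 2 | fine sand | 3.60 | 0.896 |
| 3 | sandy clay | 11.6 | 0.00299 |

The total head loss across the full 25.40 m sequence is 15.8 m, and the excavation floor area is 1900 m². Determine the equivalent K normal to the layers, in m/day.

0.00652

Flow is perpendicular to layering, so the layers act in series and the equivalent K is the thickness-weighted harmonic mean.
Total thickness L = 10.2 + 3.60 + 11.6 = 25.40 m.
Σ(b_i/K_i) = 10.2/1.04 + 3.60/0.896 + 11.6/0.00299 = 3893 d.
K_eq = L / Σ(b_i/K_i) = 25.40 / 3893 = 0.006524 m/day.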